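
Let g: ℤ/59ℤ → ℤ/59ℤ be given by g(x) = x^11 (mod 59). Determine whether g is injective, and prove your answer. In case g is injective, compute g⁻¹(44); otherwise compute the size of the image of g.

Since 59 is prime, the nonzero elements of ℤ/59ℤ form a cyclic group of order 58.
As gcd(11, 58) = 1, raising to the 11th power is a bijection on this group: if x_1^11 ≡ x_2^11 then (x_1x_2^{−1})^11 = 1, and the only element of order dividing gcd(11, 58) = 1 is 1, so x_1 = x_2.
With g(0) = 0 this makes g injective on all of ℤ/59ℤ, hence bijective (finite equal-size domain and codomain). In particular g is injective.
Since g is injective, we find the preimage of 44. The inverse of x ↦ x^11 on (ℤ/59ℤ)^× is x ↦ x^37, because 11·37 = 407 = 7·58 + 1 ≡ 1 (mod 58) and x^{58} = 1 for x ≠ 0 (Fermat). So g⁻¹(44) = 44^37 mod 59.
Repeated squaring mod 59: 44^1 ≡ 44, 44^2 ≡ 44² = 1936 ≡ 48, 44^4 ≡ 48² = 2304 ≡ 3, 44^8 ≡ 3² = 9, 44^16 ≡ 9² = 81 ≡ 22, 44^32 ≡ 22² = 484 ≡ 12. Since 37 = 32 + 4 + 1, 44^37 ≡ 12·3·44: 12·3 = 36, then 36·44 = 1584 ≡ 50. So 44^37 ≡ 50 (mod 59).
Hence g⁻¹(44) = 50.

50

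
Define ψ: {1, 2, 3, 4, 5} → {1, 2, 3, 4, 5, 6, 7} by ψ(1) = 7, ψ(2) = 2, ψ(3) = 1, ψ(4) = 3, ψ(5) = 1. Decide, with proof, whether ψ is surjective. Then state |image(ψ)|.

4

No element maps to 4, so ψ is not surjective.
The image of ψ is {1, 2, 3, 7}, which has 4 elements.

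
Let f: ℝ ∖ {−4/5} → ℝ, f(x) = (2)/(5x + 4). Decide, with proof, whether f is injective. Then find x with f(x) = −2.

Suppose f(s) = f(t). Cross-multiplying: (2)(5t + 4) = (2)(5s + 4).
Expanding both sides and cancelling the symmetric terms leaves −10·(s − t) = 0. Since −10 ≠ 0, s = t. Thus f is injective.
Solving f(x) = −2: cross-multiplying gives 2 = −2(5x + 4), which rearranges to 10x = −10, so x = −1.

-1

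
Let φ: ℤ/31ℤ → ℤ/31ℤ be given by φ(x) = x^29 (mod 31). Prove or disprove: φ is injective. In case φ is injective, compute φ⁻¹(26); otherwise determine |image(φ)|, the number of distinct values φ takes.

Since 31 is prime, the nonzero elements of ℤ/31ℤ form a cyclic group of order 30.
As gcd(29, 30) = 1, raising to the 29th power is a bijection on this group: if u^29 ≡ v^29 then (uv^{−1})^29 = 1, and the only element of order dividing gcd(29, 30) = 1 is 1, so u = v.
With φ(0) = 0 this makes φ injective on all of ℤ/31ℤ, hence bijective (finite equal-size domain and codomain). In particular φ is injective.
Since φ is injective, we find the preimage of 26. The inverse of x ↦ x^29 on (ℤ/31ℤ)^× is x ↦ x^29, because 29·29 = 841 = 28·30 + 1 ≡ 1 (mod 30) and x^{30} = 1 for x ≠ 0 (Fermat). So φ⁻¹(26) = 26^29 mod 31.
Repeated squaring mod 31: 26^1 ≡ 26, 26^2 ≡ 26² = 676 ≡ 25, 26^4 ≡ 25² = 625 ≡ 5, 26^8 ≡ 5² = 25, 26^16 ≡ 25² = 625 ≡ 5. Since 29 = 16 + 8 + 4 + 1, 26^29 ≡ 5·25·5·26: 5·25 = 125 ≡ 1, then 1·5 = 5, then 5·26 = 130 ≡ 6. So 26^29 ≡ 6 (mod 31).
Hence φ⁻¹(26) = 6.

6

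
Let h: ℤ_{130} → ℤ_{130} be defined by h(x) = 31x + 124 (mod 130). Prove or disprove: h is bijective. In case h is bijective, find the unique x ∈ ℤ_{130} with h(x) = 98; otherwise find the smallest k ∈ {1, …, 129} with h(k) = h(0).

By definition, injectivity means: for all u, v in the domain, h(u) = h(v) implies u = v.
If h(u) = h(v), then 31u ≡ 31v (mod 130). Because gcd(31, 130) = 1, we may cancel 31 to get u ≡ v (mod 130).
We now compute 31⁻¹ mod 130 explicitly. Euclid's algorithm: 130 = 4·31 + 6, 31 = 5·6 + 1; back-substituting gives 1 = 21·31 − 5·130, so 31⁻¹ ≡ 21 (mod 130).
For any y ∈ ℤ_{130}, x = 21(y − 124) mod 130 satisfies h(x) = 31·21(y − 124) + 124 ≡ y (since 31·21 ≡ 1 mod 130). So every y has a preimage.
So h is bijective.
Since h is bijective, we compute h⁻¹(98): solve 31x + 124 ≡ 98 (mod 130), i.e. 31x ≡ 104 (mod 130).
Multiplying by 31⁻¹ = 21 gives x ≡ 21·104 = 2184 = 16·130 + 104 ≡ 104 (mod 130).
Check: h(104) = 31·104 + 124 = 3348 = 25·130 + 98 ≡ 98 (mod 130).

104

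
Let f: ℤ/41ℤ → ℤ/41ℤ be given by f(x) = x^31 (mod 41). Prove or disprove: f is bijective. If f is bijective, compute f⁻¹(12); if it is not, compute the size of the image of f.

15

Since 41 is prime, the nonzero elements of ℤ/41ℤ form a cyclic group of order 40.
As gcd(31, 40) = 1, raising to the 31st power is a bijection on this group: if x_1^31 ≡ x_2^31 then (x_1x_2^{−1})^31 = 1, and the only element of order dividing gcd(31, 40) = 1 is 1, so x_1 = x_2.
With f(0) = 0 this makes f injective on all of ℤ/41ℤ, hence bijective (finite equal-size domain and codomain). In particular f is bijective.
Since f is bijective, we find the preimage of 12. The inverse of x ↦ x^31 on (ℤ/41ℤ)^× is x ↦ x^31, because 31·31 = 961 = 24·40 + 1 ≡ 1 (mod 40) and x^{40} = 1 for x ≠ 0 (Fermat). So f⁻¹(12) = 12^31 mod 41.
Repeated squaring mod 41: 12^1 ≡ 12, 12^2 ≡ 12² = 144 ≡ 21, 12^4 ≡ 21² = 441 ≡ 31, 12^8 ≡ 31² = 961 ≡ 18, 12^16 ≡ 18² = 324 ≡ 37. Since 31 = 16 + 8 + 4 + 2 + 1, 12^31 ≡ 37·18·31·21·12: 37·18 = 666 ≡ 10, then 10·31 = 310 ≡ 23, then 23·21 = 483 ≡ 32, then 32·12 = 384 ≡ 15. So 12^31 ≡ 15 (mod 41).
Hence f⁻¹(12) = 15.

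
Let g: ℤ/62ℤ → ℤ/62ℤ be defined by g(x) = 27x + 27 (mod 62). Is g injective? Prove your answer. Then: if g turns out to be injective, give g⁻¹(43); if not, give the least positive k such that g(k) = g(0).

58

Suppose g(x_1) = g(x_2) in ℤ/62ℤ. Then 27x_1 + 27 ≡ 27x_2 + 27 (mod 62), hence 27(x_1 − x_2) ≡ 0 (mod 62).
Since gcd(27, 62) = 1, 27 is invertible modulo 62, hence x_1 − x_2 ≡ 0 (mod 62), i.e. x_1 = x_2.
Therefore g is injective.
We now compute 27⁻¹ mod 62 explicitly. Euclid's algorithm: 62 = 2·27 + 8, 27 = 3·8 + 3, 8 = 2·3 + 2, 3 = 1·2 + 1; back-substituting gives 1 = 23·27 − 10·62, so 27⁻¹ ≡ 23 (mod 62).
Since g is injective, we find g⁻¹(43): we need 27x ≡ 43 − 27 ≡ 16 (mod 62). Using 27⁻¹ = 23: x ≡ 23·16 = 368 = 5·62 + 58, so x = 58.
Check: g(58) = 27·58 + 27 = 1593 = 25·62 + 43 ≡ 43 (mod 62).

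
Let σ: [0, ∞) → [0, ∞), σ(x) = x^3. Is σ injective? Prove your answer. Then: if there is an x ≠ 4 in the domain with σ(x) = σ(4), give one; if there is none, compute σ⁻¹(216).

On [0, ∞), x ↦ x^3 is strictly increasing, so σ(s) = σ(t) forces s = t. Thus σ is injective.
Since x ↦ x^3 is strictly increasing on [0, ∞), it is injective there, so no x ≠ 4 in the domain has σ(x) = σ(4). We therefore compute σ⁻¹(216) = 216^{1/3} = 6 (indeed 6^3 = 216).

6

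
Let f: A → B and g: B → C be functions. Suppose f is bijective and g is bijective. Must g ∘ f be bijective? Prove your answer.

Injectivity: if g(f(x_1)) = g(f(x_2)) then f(x_1) = f(x_2) (g injective) so x_1 = x_2 (f injective).
Surjectivity: for c ∈ C pick b with g(b) = c, then a with f(a) = b; then (g ∘ f)(a) = c.
So g ∘ f is bijective.

bijective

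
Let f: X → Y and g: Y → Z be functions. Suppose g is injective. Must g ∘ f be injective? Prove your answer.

No. Take X = {1, 2}, Y = Z = {1, 2, 3, 4, 5}, f(1) = f(2) = 1, and g = identity (injective).
Then (g ∘ f)(1) = (g ∘ f)(2) = 1 with 1 ≠ 2, so g ∘ f is not injective.

not injective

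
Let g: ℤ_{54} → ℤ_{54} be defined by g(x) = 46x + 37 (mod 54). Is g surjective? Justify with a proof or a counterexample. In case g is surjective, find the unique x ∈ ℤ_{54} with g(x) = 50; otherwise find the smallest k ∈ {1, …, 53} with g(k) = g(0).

By definition, surjectivity means every element of the codomain has a preimage under g.
Since gcd(46, 54) = 2, we have 46x ≡ 0 (mod 2) for all x, so g(x) ≡ 1 (mod 2).
But 0 ≢ 1 (mod 2), so 0 ∈ ℤ_{54} has no preimage. So g is not surjective.
Since g is not surjective, we find the least positive k with g(k) = g(0): this means 46k ≡ 0 (mod 54), i.e. 54 ∣ 46k. Since gcd(46, 54) = 2, dividing through by 2 this holds exactly when 27 ∣ 23k, and as gcd(23, 27) = 1, exactly when 27 ∣ k.
The smallest positive such k is 27.

27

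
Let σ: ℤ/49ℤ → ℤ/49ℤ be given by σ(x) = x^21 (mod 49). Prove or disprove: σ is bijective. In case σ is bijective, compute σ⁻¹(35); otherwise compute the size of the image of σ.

σ(1) = 1^21 = 1.
σ(2): Repeated squaring mod 49: 2^1 ≡ 2, 2^2 ≡ 2² = 4, 2^4 ≡ 4² = 16, 2^8 ≡ 16² = 256 ≡ 11, 2^16 ≡ 11² = 121 ≡ 23. Since 21 = 16 + 4 + 1, 2^21 ≡ 23·16·2: 23·16 = 368 ≡ 25, then 25·2 = 50 ≡ 1. So 2^21 ≡ 1 (mod 49).
So σ(1) = σ(2) = 1 while 1 ≠ 2, therefore σ is not injective, hence not bijective.
Since σ is not bijective, we determine |image(σ)|. Computing x^21 mod 49 for each x (by repeated squaring, reducing mod 49 at every step), the values σ(0), σ(1), …, σ(48) are: 0, 1, 1, 48, 1, 48, 48, 0, 1, 1, 48, 1, 48, 48, 0, 1, 1, 48, 1, 48, 48, 0, 1, 1, 48, 1, 48, 48, 0, 1, 1, 48, 1, 48, 48, 0, 1, 1, 48, 1, 48, 48, 0, 1, 1, 48, 1, 48, 48.
The distinct values are {0, 1, 48}; there are 3 of them.

3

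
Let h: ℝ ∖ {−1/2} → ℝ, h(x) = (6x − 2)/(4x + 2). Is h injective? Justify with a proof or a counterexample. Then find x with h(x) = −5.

Suppose h(a) = h(b). Cross-multiplying: (6a − 2)(4b + 2) = (6b − 2)(4a + 2).
Expanding both sides and cancelling the symmetric terms leaves 20·(a − b) = 0. Since 20 ≠ 0, a = b. So h is injective.
Solving h(x) = −5: cross-multiplying gives 6x − 2 = −5(4x + 2), which rearranges to 26x = −8, so x = −4/13.

-4/13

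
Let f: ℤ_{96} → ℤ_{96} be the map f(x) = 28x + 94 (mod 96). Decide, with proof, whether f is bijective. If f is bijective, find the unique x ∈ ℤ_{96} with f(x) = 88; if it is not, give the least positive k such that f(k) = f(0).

Recall that injectivity means: for all a, b in the domain, f(a) = f(b) implies a = b.
We have gcd(28, 96) = 4 > 1. Taking a = 0 and b = 24: f(0) = 94 and f(24) = 28·24 + 94 = 766 ≡ 94 (mod 96).
So f(0) = f(24) while 0 ≠ 24, hence f is not injective, hence not bijective.
Since f is not bijective, we find the least positive k with f(k) = f(0): this means 28k ≡ 0 (mod 96), i.e. 96 ∣ 28k. Since gcd(28, 96) = 4, dividing through by 4 this holds exactly when 24 ∣ 7k, and as gcd(7, 24) = 1, exactly when 24 ∣ k.
The smallest positive such k is 24.

24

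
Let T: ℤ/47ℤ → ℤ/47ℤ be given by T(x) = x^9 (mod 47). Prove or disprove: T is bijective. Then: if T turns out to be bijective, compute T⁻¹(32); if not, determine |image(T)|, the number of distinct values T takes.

Since 47 is prime, the nonzero elements of ℤ/47ℤ form a cyclic group of order 46.
As gcd(9, 46) = 1, raising to the 9th power is a bijection on this group: if x_1^9 ≡ x_2^9 then (x_1x_2^{−1})^9 = 1, and the only element of order dividing gcd(9, 46) = 1 is 1, so x_1 = x_2.
With T(0) = 0 this makes T injective on all of ℤ/47ℤ, hence bijective (finite equal-size domain and codomain). In particular T is bijective.
Since T is bijective, we find the preimage of 32. The inverse of x ↦ x^9 on (ℤ/47ℤ)^× is x ↦ x^41, because 9·41 = 369 = 8·46 + 1 ≡ 1 (mod 46) and x^{46} = 1 for x ≠ 0 (Fermat). So T⁻¹(32) = 32^41 mod 47.
Repeated squaring mod 47: 32^1 ≡ 32, 32^2 ≡ 32² = 1024 ≡ 37, 32^4 ≡ 37² = 1369 ≡ 6, 32^8 ≡ 6² = 36, 32^16 ≡ 36² = 1296 ≡ 27, 32^32 ≡ 27² = 729 ≡ 24. Since 41 = 32 + 8 + 1, 32^41 ≡ 24·36·32: 24·36 = 864 ≡ 18, then 18·32 = 576 ≡ 12. So 32^41 ≡ 12 (mod 47).
Hence T⁻¹(32) = 12.

12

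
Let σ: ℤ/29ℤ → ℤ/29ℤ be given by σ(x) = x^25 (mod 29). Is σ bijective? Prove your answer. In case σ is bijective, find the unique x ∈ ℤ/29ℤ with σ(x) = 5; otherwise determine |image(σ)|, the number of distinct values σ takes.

Since 29 is prime, the nonzero elements of ℤ/29ℤ form a cyclic group of order 28.
As gcd(25, 28) = 1, raising to the 25th power is a bijection on this group: if x_1^25 ≡ x_2^25 then (x_1x_2^{−1})^25 = 1, and the only element of order dividing gcd(25, 28) = 1 is 1, so x_1 = x_2.
With σ(0) = 0 this makes σ injective on all of ℤ/29ℤ, hence bijective (finite equal-size domain and codomain). In particular σ is bijective.
Since σ is bijective, we find the preimage of 5. The inverse of x ↦ x^25 on (ℤ/29ℤ)^× is x ↦ x^9, because 25·9 = 225 = 8·28 + 1 ≡ 1 (mod 28) and x^{28} = 1 for x ≠ 0 (Fermat). So σ⁻¹(5) = 5^9 mod 29.
Repeated squaring mod 29: 5^1 ≡ 5, 5^2 ≡ 5² = 25, 5^4 ≡ 25² = 625 ≡ 16, 5^8 ≡ 16² = 256 ≡ 24. Since 9 = 8 + 1, 5^9 ≡ 24·5: 24·5 = 120 ≡ 4. So 5^9 ≡ 4 (mod 29).
Hence σ⁻¹(5) = 4.

4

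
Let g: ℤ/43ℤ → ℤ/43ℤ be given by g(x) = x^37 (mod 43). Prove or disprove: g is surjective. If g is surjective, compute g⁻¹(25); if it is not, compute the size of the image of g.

Since 43 is prime, the nonzero elements of ℤ/43ℤ form a cyclic group of order 42.
As gcd(37, 42) = 1, raising to the 37th power is a bijection on this group: if a^37 ≡ b^37 then (ab^{−1})^37 = 1, and the only element of order dividing gcd(37, 42) = 1 is 1, so a = b.
With g(0) = 0 this makes g injective on all of ℤ/43ℤ, hence bijective (finite equal-size domain and codomain). In particular g is surjective.
Since g is surjective, we find the preimage of 25. The inverse of x ↦ x^37 on (ℤ/43ℤ)^× is x ↦ x^25, because 37·25 = 925 = 22·42 + 1 ≡ 1 (mod 42) and x^{42} = 1 for x ≠ 0 (Fermat). So g⁻¹(25) = 25^25 mod 43.
Repeated squaring mod 43: 25^1 ≡ 25, 25^2 ≡ 25² = 625 ≡ 23, 25^4 ≡ 23² = 529 ≡ 13, 25^8 ≡ 13² = 169 ≡ 40, 25^16 ≡ 40² = 1600 ≡ 9. Since 25 = 16 + 8 + 1, 25^25 ≡ 9·40·25: 9·40 = 360 ≡ 16, then 16·25 = 400 ≡ 13. So 25^25 ≡ 13 (mod 43).
Hence g⁻¹(25) = 13.

13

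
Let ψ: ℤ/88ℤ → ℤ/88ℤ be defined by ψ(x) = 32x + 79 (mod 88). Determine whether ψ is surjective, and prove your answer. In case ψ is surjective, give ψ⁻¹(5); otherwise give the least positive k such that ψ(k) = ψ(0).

Since gcd(32, 88) = 8, we have 32x ≡ 0 (mod 8) for all x, so ψ(x) ≡ 7 (mod 8).
But 0 ≢ 7 (mod 8), so 0 ∈ ℤ/88ℤ has no preimage. So ψ is not surjective.
Since ψ is not surjective, we find the least positive k with ψ(k) = ψ(0): this means 32k ≡ 0 (mod 88), i.e. 88 ∣ 32k. Since gcd(32, 88) = 8, dividing through by 8 this holds exactly when 11 ∣ 4k, and as gcd(4, 11) = 1, exactly when 11 ∣ k.
The smallest positive such k is 11.

11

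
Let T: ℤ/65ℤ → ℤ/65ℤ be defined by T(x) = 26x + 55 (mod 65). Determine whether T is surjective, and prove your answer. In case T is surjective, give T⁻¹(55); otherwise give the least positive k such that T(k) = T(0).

5

By definition, surjectivity means every element of the codomain has a preimage under T.
Since gcd(26, 65) = 13, we have 26x ≡ 0 (mod 13) for all x, so T(x) ≡ 3 (mod 13).
But 0 ≢ 3 (mod 13), so 0 ∈ ℤ/65ℤ has no preimage. Hence T is not surjective.
Since T is not surjective, we find the least positive k with T(k) = T(0): this means 26k ≡ 0 (mod 65), i.e. 65 ∣ 26k. Since gcd(26, 65) = 13, dividing through by 13 this holds exactly when 5 ∣ 2k, and as gcd(2, 5) = 1, exactly when 5 ∣ k.
The smallest positive such k is 5.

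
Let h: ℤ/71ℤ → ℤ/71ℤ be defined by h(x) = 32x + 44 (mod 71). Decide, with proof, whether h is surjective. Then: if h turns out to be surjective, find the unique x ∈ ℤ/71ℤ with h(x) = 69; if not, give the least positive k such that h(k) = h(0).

Since gcd(32, 71) = 1, 32 is invertible modulo 71. Euclid's algorithm: 71 = 2·32 + 7, 32 = 4·7 + 4, 7 = 1·4 + 3, 4 = 1·3 + 1; back-substituting gives 1 = 20·32 − 9·71, so 32⁻¹ ≡ 20 (mod 71).
Then y ↦ 20(y − 44) is a two-sided inverse to h, so every y ∈ ℤ/71ℤ has a preimage.
So h is surjective.
Since h is surjective, we find h⁻¹(69): we need 32x ≡ 69 − 44 ≡ 25 (mod 71). Using 32⁻¹ = 20: x ≡ 20·25 = 500 = 7·71 + 3, so x = 3.
Check: h(3) = 32·3 + 44 = 140 = 1·71 + 69 ≡ 69 (mod 71).

3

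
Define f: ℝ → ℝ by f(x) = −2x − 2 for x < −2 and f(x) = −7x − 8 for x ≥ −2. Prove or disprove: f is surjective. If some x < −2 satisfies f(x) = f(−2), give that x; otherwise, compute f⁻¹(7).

Both pieces are strictly decreasing (slopes −2 and −7), so each is injective on its own interval.
The left piece maps (−∞, −2) onto (2, ∞); the right piece maps [−2, ∞) onto (−∞, 6].
The union (2, ∞) ∪ (−∞, 6] covers ℝ, so f is surjective.
For the follow-up: the images overlap, so an x < −2 with f(x) = f(−2) exists. f(−2) = 6; solving −2x − 2 = 6 for x < −2 gives x = (6 + 2)/(−2) = −4.

-4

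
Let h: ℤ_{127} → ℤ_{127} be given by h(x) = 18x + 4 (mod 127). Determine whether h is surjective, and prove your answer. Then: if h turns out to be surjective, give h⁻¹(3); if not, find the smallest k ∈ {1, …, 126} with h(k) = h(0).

7

Recall that surjectivity means every element of the codomain has a preimage under h.
Since gcd(18, 127) = 1, 18 is invertible modulo 127. Euclid's algorithm: 127 = 7·18 + 1; back-substituting gives 1 = 120·18 − 17·127, so 18⁻¹ ≡ 120 (mod 127).
Then y ↦ 120(y − 4) is a two-sided inverse to h, so every y ∈ ℤ_{127} has a preimage.
Hence h is surjective.
Since h is surjective, we compute h⁻¹(3): solve 18x + 4 ≡ 3 (mod 127), i.e. 18x ≡ 126 (mod 127).
Multiplying by 18⁻¹ = 120 gives x ≡ 120·126 = 15120 = 119·127 + 7 ≡ 7 (mod 127).
Check: h(7) = 18·7 + 4 = 130 = 1·127 + 3 ≡ 3 (mod 127).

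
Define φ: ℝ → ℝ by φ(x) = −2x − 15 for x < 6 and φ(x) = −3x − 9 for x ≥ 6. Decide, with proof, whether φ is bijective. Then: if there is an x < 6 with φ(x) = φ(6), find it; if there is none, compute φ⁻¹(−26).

Both pieces are strictly decreasing (slopes −2 and −3), so each is injective on its own interval.
The left piece maps (−∞, 6) onto (−27, ∞); the right piece maps [6, ∞) onto (−∞, −27].
Since −27 = −27, the images partition ℝ: φ is injective and surjective, hence bijective.
Because the two images are disjoint, no x < 6 has φ(x) = φ(6), so we compute φ⁻¹(−26): −26 lies in (−27, ∞), so solve −2x − 15 = −26: x = (−26 + 15)/(−2) = 11/2.

11/2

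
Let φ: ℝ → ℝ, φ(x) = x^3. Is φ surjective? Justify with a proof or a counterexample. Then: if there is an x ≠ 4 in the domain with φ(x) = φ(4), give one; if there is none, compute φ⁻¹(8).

2

For any y ∈ ℝ, x = y^{1/3} ∈ ℝ gives φ(x) = y, so φ is surjective.
Since x ↦ x^3 is strictly increasing on ℝ, it is injective there, so no x ≠ 4 in the domain has φ(x) = φ(4). We therefore compute φ⁻¹(8) = 8^{1/3} = 2 (indeed 2^3 = 8).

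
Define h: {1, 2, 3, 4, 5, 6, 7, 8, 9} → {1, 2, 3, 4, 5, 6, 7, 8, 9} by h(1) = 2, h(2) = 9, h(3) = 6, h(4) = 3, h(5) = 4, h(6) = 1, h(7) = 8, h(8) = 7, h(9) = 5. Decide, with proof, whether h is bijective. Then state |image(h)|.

9

The values 2, 9, 6, 3, 4, 1, 8, 7, 5 are a permutation of {1, 2, 3, 4, 5, 6, 7, 8, 9}: each element appears exactly once.
So h is injective and surjective, hence bijective.
The image of h is {1, 2, 3, 4, 5, 6, 7, 8, 9}, which has 9 elements.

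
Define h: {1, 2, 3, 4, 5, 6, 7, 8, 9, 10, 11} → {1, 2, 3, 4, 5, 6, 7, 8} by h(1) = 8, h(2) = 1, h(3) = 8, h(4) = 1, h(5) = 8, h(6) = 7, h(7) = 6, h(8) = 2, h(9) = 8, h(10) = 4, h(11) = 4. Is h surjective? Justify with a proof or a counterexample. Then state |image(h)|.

6

No element maps to 3, so h is not surjective.
The image of h is {1, 2, 4, 6, 7, 8}, which has 6 elements.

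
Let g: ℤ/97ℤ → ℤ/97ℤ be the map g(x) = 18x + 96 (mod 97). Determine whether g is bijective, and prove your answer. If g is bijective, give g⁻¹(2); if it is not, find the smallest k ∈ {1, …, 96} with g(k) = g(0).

Suppose g(a) = g(b) in ℤ/97ℤ. Then 18a + 96 ≡ 18b + 96 (mod 97), therefore 18(a − b) ≡ 0 (mod 97).
Since gcd(18, 97) = 1, 18 is invertible modulo 97, hence a − b ≡ 0 (mod 97), i.e. a = b.
We now compute 18⁻¹ mod 97 explicitly. Euclid's algorithm: 97 = 5·18 + 7, 18 = 2·7 + 4, 7 = 1·4 + 3, 4 = 1·3 + 1; back-substituting gives 1 = 27·18 − 5·97, so 18⁻¹ ≡ 27 (mod 97).
Then y ↦ 27(y − 96) is a two-sided inverse to g, so every y ∈ ℤ/97ℤ has a preimage.
Therefore g is bijective.
Since g is bijective, we compute g⁻¹(2): solve 18x + 96 ≡ 2 (mod 97), i.e. 18x ≡ 3 (mod 97).
Multiplying by 18⁻¹ = 27 gives x ≡ 27·3 = 81 ≡ 81 (mod 97).
Check: g(81) = 18·81 + 96 = 1554 = 16·97 + 2 ≡ 2 (mod 97).

81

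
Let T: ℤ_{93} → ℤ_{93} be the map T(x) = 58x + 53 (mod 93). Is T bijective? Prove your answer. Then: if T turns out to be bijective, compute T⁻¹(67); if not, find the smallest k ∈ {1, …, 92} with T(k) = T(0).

74

Suppose T(u) = T(v) in ℤ_{93}. Then 58u + 53 ≡ 58v + 53 (mod 93), thus 58(u − v) ≡ 0 (mod 93).
Since gcd(58, 93) = 1, 58 is invertible modulo 93, therefore u − v ≡ 0 (mod 93), i.e. u = v.
We now compute 58⁻¹ mod 93 explicitly. Euclid's algorithm: 93 = 1·58 + 35, 58 = 1·35 + 23, 35 = 1·23 + 12, 23 = 1·12 + 11, 12 = 1·11 + 1; back-substituting gives 1 = 85·58 − 53·93, so 58⁻¹ ≡ 85 (mod 93).
Then y ↦ 85(y − 53) is a two-sided inverse to T, so every y ∈ ℤ_{93} has a preimage.
Therefore T is bijective.
Since T is bijective, we compute T⁻¹(67): solve 58x + 53 ≡ 67 (mod 93), i.e. 58x ≡ 14 (mod 93).
Multiplying by 58⁻¹ = 85 gives x ≡ 85·14 = 1190 = 12·93 + 74 ≡ 74 (mod 93).
Check: T(74) = 58·74 + 53 = 4345 = 46·93 + 67 ≡ 67 (mod 93).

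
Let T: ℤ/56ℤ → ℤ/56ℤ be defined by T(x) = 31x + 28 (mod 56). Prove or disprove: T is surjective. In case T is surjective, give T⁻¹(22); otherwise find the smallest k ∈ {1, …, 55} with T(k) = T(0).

54

By definition, surjectivity means every element of the codomain has a preimage under T.
Since gcd(31, 56) = 1, 31 is invertible modulo 56. Euclid's algorithm: 56 = 1·31 + 25, 31 = 1·25 + 6, 25 = 4·6 + 1; back-substituting gives 1 = 47·31 − 26·56, so 31⁻¹ ≡ 47 (mod 56).
For any y ∈ ℤ/56ℤ, x = 47(y − 28) mod 56 satisfies T(x) = 31·47(y − 28) + 28 ≡ y (since 31·47 ≡ 1 mod 56). So every y has a preimage.
Thus T is surjective.
Since T is surjective, we compute T⁻¹(22): solve 31x + 28 ≡ 22 (mod 56), i.e. 31x ≡ 50 (mod 56).
Multiplying by 31⁻¹ = 47 gives x ≡ 47·50 = 2350 = 41·56 + 54 ≡ 54 (mod 56).
Check: T(54) = 31·54 + 28 = 1702 = 30·56 + 22 ≡ 22 (mod 56).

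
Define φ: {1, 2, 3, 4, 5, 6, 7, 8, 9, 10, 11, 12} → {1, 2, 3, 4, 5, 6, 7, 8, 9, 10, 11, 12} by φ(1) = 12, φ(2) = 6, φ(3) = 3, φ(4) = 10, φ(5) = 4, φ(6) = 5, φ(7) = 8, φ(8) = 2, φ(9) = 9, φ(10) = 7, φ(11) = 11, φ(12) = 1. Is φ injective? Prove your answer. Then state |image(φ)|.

The values φ(1), …, φ(12) are 12, 6, 3, 10, 4, 5, 8, 2, 9, 7, 11, 1 — all distinct.
So φ(a) = φ(b) only when a = b, and φ is injective.
The image of φ is {1, 2, 3, 4, 5, 6, 7, 8, 9, 10, 11, 12}, which has 12 elements.

12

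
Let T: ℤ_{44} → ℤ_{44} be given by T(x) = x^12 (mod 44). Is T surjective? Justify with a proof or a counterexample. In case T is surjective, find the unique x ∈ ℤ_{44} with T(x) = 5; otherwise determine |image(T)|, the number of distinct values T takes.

12

T(10): Repeated squaring mod 44: 10^1 ≡ 10, 10^2 ≡ 10² = 100 ≡ 12, 10^4 ≡ 12² = 144 ≡ 12, 10^8 ≡ 12² = 144 ≡ 12. Since 12 = 8 + 4, 10^12 ≡ 12·12: 12·12 = 144 ≡ 12. So 10^12 ≡ 12 (mod 44).
T(12): Repeated squaring mod 44: 12^1 ≡ 12, 12^2 ≡ 12² = 144 ≡ 12, 12^4 ≡ 12² = 144 ≡ 12, 12^8 ≡ 12² = 144 ≡ 12. Since 12 = 8 + 4, 12^12 ≡ 12·12: 12·12 = 144 ≡ 12. So 12^12 ≡ 12 (mod 44).
So T(10) = T(12) = 12 while 10 ≠ 12, so T is not injective.
A non-injective map from the 44-element set ℤ_{44} to itself takes at most 43 distinct values, so it cannot be surjective. Therefore T is not surjective.
Since T is not surjective, we determine |image(T)|. Computing x^12 mod 44 for each x (by repeated squaring, reducing mod 44 at every step), the values T(0), T(1), …, T(43) are: 0, 1, 4, 9, 16, 25, 36, 5, 20, 37, 12, 33, 12, 37, 20, 5, 36, 25, 16, 9, 4, 1, 0, 1, 4, 9, 16, 25, 36, 5, 20, 37, 12, 33, 12, 37, 20, 5, 36, 25, 16, 9, 4, 1.
The distinct values are {0, 1, 4, 5, 9, 12, 16, 20, 25, 33, 36, 37}; there are 12 of them.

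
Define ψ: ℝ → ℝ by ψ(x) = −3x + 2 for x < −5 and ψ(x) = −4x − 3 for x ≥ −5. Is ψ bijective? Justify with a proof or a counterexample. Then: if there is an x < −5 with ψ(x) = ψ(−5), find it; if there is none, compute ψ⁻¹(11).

Both pieces are strictly decreasing (slopes −3 and −4), so each is injective on its own interval.
The left piece maps (−∞, −5) onto (17, ∞); the right piece maps [−5, ∞) onto (−∞, 17].
Since 17 = 17, the images partition ℝ: ψ is injective and surjective, hence bijective.
Because the two images are disjoint, no x < −5 has ψ(x) = ψ(−5), so we compute ψ⁻¹(11): 11 lies in (−∞, 17], so solve −4x − 3 = 11: x = (11 + 3)/(−4) = −7/2.

-7/2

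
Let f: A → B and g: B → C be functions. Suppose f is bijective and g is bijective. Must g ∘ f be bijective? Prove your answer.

Injectivity: if g(f(x_1)) = g(f(x_2)) then f(x_1) = f(x_2) (g injective) so x_1 = x_2 (f injective).
Surjectivity: for c ∈ C pick b with g(b) = c, then a with f(a) = b; then (g ∘ f)(a) = c.
Therefore g ∘ f is bijective.

bijective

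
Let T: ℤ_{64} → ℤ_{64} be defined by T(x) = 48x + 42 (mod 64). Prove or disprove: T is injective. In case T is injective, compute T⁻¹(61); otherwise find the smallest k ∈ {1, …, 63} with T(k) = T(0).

4

Recall: T is injective if T(x_1) = T(x_2) implies x_1 = x_2.
We have gcd(48, 64) = 16 > 1. Taking x_1 = 0 and x_2 = 4: T(0) = 42 and T(4) = 48·4 + 42 = 234 ≡ 42 (mod 64).
So T(0) = T(4) while 0 ≠ 4, so T is not injective.
Since T is not injective, we find the least positive k with T(k) = T(0): this means 48k ≡ 0 (mod 64), i.e. 64 ∣ 48k. Since gcd(48, 64) = 16, dividing through by 16 this holds exactly when 4 ∣ 3k, and as gcd(3, 4) = 1, exactly when 4 ∣ k.
The smallest positive such k is 4.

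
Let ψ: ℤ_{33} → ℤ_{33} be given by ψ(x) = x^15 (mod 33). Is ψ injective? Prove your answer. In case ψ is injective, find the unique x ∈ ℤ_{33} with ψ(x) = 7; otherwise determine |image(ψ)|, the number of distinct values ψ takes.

9

ψ(1) = 1^15 = 1.
ψ(4): Repeated squaring mod 33: 4^1 ≡ 4, 4^2 ≡ 4² = 16, 4^4 ≡ 16² = 256 ≡ 25, 4^8 ≡ 25² = 625 ≡ 31. Since 15 = 8 + 4 + 2 + 1, 4^15 ≡ 31·25·16·4: 31·25 = 775 ≡ 16, then 16·16 = 256 ≡ 25, then 25·4 = 100 ≡ 1. So 4^15 ≡ 1 (mod 33).
So ψ(1) = ψ(4) = 1 while 1 ≠ 4, thus ψ is not injective.
Since ψ is not injective, we determine |image(ψ)|. Computing x^15 mod 33 for each x (by repeated squaring, reducing mod 33 at every step), the values ψ(0), ψ(1), …, ψ(32) are: 0, 1, 32, 12, 1, 23, 21, 10, 32, 12, 10, 11, 12, 10, 23, 12, 1, 32, 21, 10, 23, 21, 22, 23, 21, 1, 23, 12, 10, 32, 21, 1, 32.
The distinct values are {0, 1, 10, 11, 12, 21, 22, 23, 32}; there are 9 of them.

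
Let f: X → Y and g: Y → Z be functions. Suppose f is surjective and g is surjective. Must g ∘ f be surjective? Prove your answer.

surjective

Let c ∈ Z. Since g is surjective, there is b ∈ Y with g(b) = c. Since f is surjective, there is a ∈ X with f(a) = b.
Then (g ∘ f)(a) = g(b) = c. Hence g ∘ f is surjective.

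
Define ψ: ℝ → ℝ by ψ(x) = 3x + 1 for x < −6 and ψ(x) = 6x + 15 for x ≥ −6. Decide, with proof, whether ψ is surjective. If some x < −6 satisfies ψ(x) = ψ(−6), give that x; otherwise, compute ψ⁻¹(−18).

Both pieces are strictly increasing (slopes 3 and 6), so each is injective on its own interval.
The left piece maps (−∞, −6) onto (−∞, −17); the right piece maps [−6, ∞) onto [−21, ∞).
The union (−∞, −17) ∪ [−21, ∞) covers ℝ, so ψ is surjective.
For the follow-up: the images overlap, so an x < −6 with ψ(x) = ψ(−6) exists. ψ(−6) = −21; solving 3x + 1 = −21 for x < −6 gives x = (−21 − 1)/3 = −22/3.

-22/3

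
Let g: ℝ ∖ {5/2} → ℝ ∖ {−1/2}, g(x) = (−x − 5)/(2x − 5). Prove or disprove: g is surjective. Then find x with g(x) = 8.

For any y ≠ −1/2, solving y(2x − 5) = −x − 5 for x gives a well-defined x ≠ 5/2. So g is surjective.
Solving g(x) = 8: cross-multiplying gives −x − 5 = 8(2x − 5), which rearranges to −17x = −35, so x = 35/17.

35/17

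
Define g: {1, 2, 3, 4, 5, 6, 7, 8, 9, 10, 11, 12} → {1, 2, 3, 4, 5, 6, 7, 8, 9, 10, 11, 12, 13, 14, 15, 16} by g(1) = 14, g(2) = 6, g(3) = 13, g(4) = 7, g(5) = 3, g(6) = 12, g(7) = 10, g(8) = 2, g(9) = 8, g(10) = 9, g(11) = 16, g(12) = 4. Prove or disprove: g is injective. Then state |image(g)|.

12

The values g(1), …, g(12) are 14, 6, 13, 7, 3, 12, 10, 2, 8, 9, 16, 4 — all distinct.
So g(a) = g(b) only when a = b, and g is injective.
The image of g is {2, 3, 4, 6, 7, 8, 9, 10, 12, 13, 14, 16}, which has 12 elements.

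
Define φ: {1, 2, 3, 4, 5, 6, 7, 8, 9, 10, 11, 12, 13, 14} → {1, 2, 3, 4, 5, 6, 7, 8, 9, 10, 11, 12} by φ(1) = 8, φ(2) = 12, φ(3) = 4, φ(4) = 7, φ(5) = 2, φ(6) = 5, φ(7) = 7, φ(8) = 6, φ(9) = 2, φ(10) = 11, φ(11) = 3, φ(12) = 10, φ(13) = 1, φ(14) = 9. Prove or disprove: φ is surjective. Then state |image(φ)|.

12

Every element of the codomain has a preimage: 1 = φ(13), 2 = φ(5), 3 = φ(11), 4 = φ(3), 5 = φ(6), 6 = φ(8), 7 = φ(4), 8 = φ(1), 9 = φ(14), 10 = φ(12), 11 = φ(10), 12 = φ(2).
Hence φ is surjective.
The image of φ is {1, 2, 3, 4, 5, 6, 7, 8, 9, 10, 11, 12}, which has 12 elements.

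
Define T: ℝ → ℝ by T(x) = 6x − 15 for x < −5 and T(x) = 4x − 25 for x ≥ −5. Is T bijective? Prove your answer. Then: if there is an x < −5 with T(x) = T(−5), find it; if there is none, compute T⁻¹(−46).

-31/6

Both pieces are strictly increasing (slopes 6 and 4), so each is injective on its own interval.
The left piece maps (−∞, −5) onto (−∞, −45); the right piece maps [−5, ∞) onto [−45, ∞).
Since −45 = −45, the images partition ℝ: T is injective and surjective, hence bijective.
Because the two images are disjoint, no x < −5 has T(x) = T(−5), so we compute T⁻¹(−46): −46 lies in (−∞, −45), so solve 6x − 15 = −46: x = (−46 + 15)/6 = −31/6.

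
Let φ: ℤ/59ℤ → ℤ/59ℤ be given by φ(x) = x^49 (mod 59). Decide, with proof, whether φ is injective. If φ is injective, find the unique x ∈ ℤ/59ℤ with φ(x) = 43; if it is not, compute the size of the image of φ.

Since 59 is prime, the nonzero elements of ℤ/59ℤ form a cyclic group of order 58.
As gcd(49, 58) = 1, raising to the 49th power is a bijection on this group: if s^49 ≡ t^49 then (st^{−1})^49 = 1, and the only element of order dividing gcd(49, 58) = 1 is 1, so s = t.
With φ(0) = 0 this makes φ injective on all of ℤ/59ℤ, hence bijective (finite equal-size domain and codomain). In particular φ is injective.
Since φ is injective, we find the preimage of 43. The inverse of x ↦ x^49 on (ℤ/59ℤ)^× is x ↦ x^45, because 49·45 = 2205 = 38·58 + 1 ≡ 1 (mod 58) and x^{58} = 1 for x ≠ 0 (Fermat). So φ⁻¹(43) = 43^45 mod 59.
Repeated squaring mod 59: 43^1 ≡ 43, 43^2 ≡ 43² = 1849 ≡ 20, 43^4 ≡ 20² = 400 ≡ 46, 43^8 ≡ 46² = 2116 ≡ 51, 43^16 ≡ 51² = 2601 ≡ 5, 43^32 ≡ 5² = 25. Since 45 = 32 + 8 + 4 + 1, 43^45 ≡ 25·51·46·43: 25·51 = 1275 ≡ 36, then 36·46 = 1656 ≡ 4, then 4·43 = 172 ≡ 54. So 43^45 ≡ 54 (mod 59).
Hence φ⁻¹(43) = 54.

54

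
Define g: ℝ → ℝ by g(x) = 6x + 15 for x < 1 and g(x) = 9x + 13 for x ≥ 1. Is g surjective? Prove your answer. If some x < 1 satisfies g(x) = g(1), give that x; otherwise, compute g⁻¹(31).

2

Both pieces are strictly increasing (slopes 6 and 9), so each is injective on its own interval.
The left piece maps (−∞, 1) onto (−∞, 21); the right piece maps [1, ∞) onto [22, ∞).
The union (−∞, 21) ∪ [22, ∞) omits the interval between 21 and 22; in particular 21 has no preimage. So g is not surjective.
Because the two images are disjoint, no x < 1 has g(x) = g(1), so we compute g⁻¹(31): 31 lies in [22, ∞), so solve 9x + 13 = 31: x = (31 − 13)/9 = 2.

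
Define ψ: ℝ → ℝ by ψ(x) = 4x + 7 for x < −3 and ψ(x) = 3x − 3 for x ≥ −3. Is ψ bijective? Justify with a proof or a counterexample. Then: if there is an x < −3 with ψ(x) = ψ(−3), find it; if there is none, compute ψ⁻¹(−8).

-19/4

Both pieces are strictly increasing (slopes 4 and 3), so each is injective on its own interval.
The left piece maps (−∞, −3) onto (−∞, −5); the right piece maps [−3, ∞) onto [−12, ∞).
These images overlap. In particular ψ(−3) = −12 (right piece), and solving 4x + 7 = −12 on the left piece gives x = −19/4 < −3.
So ψ(−19/4) = ψ(−3) with −19/4 ≠ −3, and ψ is not injective, hence not bijective. This x = −19/4 is the requested value below −3.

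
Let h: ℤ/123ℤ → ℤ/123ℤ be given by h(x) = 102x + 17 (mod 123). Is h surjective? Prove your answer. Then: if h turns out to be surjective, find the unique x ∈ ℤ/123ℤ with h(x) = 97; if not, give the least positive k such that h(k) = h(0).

Since gcd(102, 123) = 3, we have 102x ≡ 0 (mod 3) for all x, so h(x) ≡ 2 (mod 3).
But 0 ≢ 2 (mod 3), so 0 ∈ ℤ/123ℤ has no preimage. Therefore h is not surjective.
Since h is not surjective, we find the least positive k with h(k) = h(0): this means 102k ≡ 0 (mod 123), i.e. 123 ∣ 102k. Since gcd(102, 123) = 3, dividing through by 3 this holds exactly when 41 ∣ 34k, and as gcd(34, 41) = 1, exactly when 41 ∣ k.
The smallest positive such k is 41.

41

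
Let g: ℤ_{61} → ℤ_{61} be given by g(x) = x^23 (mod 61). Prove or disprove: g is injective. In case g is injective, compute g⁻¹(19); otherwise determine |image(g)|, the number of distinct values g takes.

Since 61 is prime, the nonzero elements of ℤ_{61} form a cyclic group of order 60.
As gcd(23, 60) = 1, raising to the 23rd power is a bijection on this group: if s^23 ≡ t^23 then (st^{−1})^23 = 1, and the only element of order dividing gcd(23, 60) = 1 is 1, so s = t.
With g(0) = 0 this makes g injective on all of ℤ_{61}, hence bijective (finite equal-size domain and codomain). In particular g is injective.
Since g is injective, we find the preimage of 19. The inverse of x ↦ x^23 on (ℤ_{61})^× is x ↦ x^47, because 23·47 = 1081 = 18·60 + 1 ≡ 1 (mod 60) and x^{60} = 1 for x ≠ 0 (Fermat). So g⁻¹(19) = 19^47 mod 61.
Repeated squaring mod 61: 19^1 ≡ 19, 19^2 ≡ 19² = 361 ≡ 56, 19^4 ≡ 56² = 3136 ≡ 25, 19^8 ≡ 25² = 625 ≡ 15, 19^16 ≡ 15² = 225 ≡ 42, 19^32 ≡ 42² = 1764 ≡ 56. Since 47 = 32 + 8 + 4 + 2 + 1, 19^47 ≡ 56·15·25·56·19: 56·15 = 840 ≡ 47, then 47·25 = 1175 ≡ 16, then 16·56 = 896 ≡ 42, then 42·19 = 798 ≡ 5. So 19^47 ≡ 5 (mod 61).
Hence g⁻¹(19) = 5.

5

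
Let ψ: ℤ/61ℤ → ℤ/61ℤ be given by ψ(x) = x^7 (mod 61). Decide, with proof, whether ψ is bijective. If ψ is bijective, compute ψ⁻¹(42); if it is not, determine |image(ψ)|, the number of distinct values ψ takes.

12

Since 61 is prime, the nonzero elements of ℤ/61ℤ form a cyclic group of order 60.
As gcd(7, 60) = 1, raising to the 7th power is a bijection on this group: if u^7 ≡ v^7 then (uv^{−1})^7 = 1, and the only element of order dividing gcd(7, 60) = 1 is 1, so u = v.
With ψ(0) = 0 this makes ψ injective on all of ℤ/61ℤ, hence bijective (finite equal-size domain and codomain). In particular ψ is bijective.
Since ψ is bijective, we find the preimage of 42. The inverse of x ↦ x^7 on (ℤ/61ℤ)^× is x ↦ x^43, because 7·43 = 301 = 5·60 + 1 ≡ 1 (mod 60) and x^{60} = 1 for x ≠ 0 (Fermat). So ψ⁻¹(42) = 42^43 mod 61.
Repeated squaring mod 61: 42^1 ≡ 42, 42^2 ≡ 42² = 1764 ≡ 56, 42^4 ≡ 56² = 3136 ≡ 25, 42^8 ≡ 25² = 625 ≡ 15, 42^16 ≡ 15² = 225 ≡ 42, 42^32 ≡ 42² = 1764 ≡ 56. Since 43 = 32 + 8 + 2 + 1, 42^43 ≡ 56·15·56·42: 56·15 = 840 ≡ 47, then 47·56 = 2632 ≡ 9, then 9·42 = 378 ≡ 12. So 42^43 ≡ 12 (mod 61).
Hence ψ⁻¹(42) = 12.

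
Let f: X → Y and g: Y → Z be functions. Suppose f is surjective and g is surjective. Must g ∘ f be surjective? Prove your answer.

Let c ∈ Z. Since g is surjective, there is b ∈ Y with g(b) = c. Since f is surjective, there is a ∈ X with f(a) = b.
Then (g ∘ f)(a) = g(b) = c. Therefore g ∘ f is surjective.

surjective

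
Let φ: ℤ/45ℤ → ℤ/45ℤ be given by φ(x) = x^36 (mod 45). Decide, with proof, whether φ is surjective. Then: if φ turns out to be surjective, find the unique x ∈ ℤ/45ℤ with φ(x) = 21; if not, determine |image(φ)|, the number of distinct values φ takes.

φ(1) = 1^36 = 1.
φ(2): Repeated squaring mod 45: 2^1 ≡ 2, 2^2 ≡ 2² = 4, 2^4 ≡ 4² = 16, 2^8 ≡ 16² = 256 ≡ 31, 2^16 ≡ 31² = 961 ≡ 16, 2^32 ≡ 16² = 256 ≡ 31. Since 36 = 32 + 4, 2^36 ≡ 31·16: 31·16 = 496 ≡ 1. So 2^36 ≡ 1 (mod 45).
So φ(1) = φ(2) = 1 while 1 ≠ 2, thus φ is not injective.
A non-injective map from the 45-element set ℤ/45ℤ to itself takes at most 44 distinct values, so it cannot be surjective. Hence φ is not surjective.
Since φ is not surjective, we determine |image(φ)|. Computing x^36 mod 45 for each x (by repeated squaring, reducing mod 45 at every step), the values φ(0), φ(1), …, φ(44) are: 0, 1, 1, 36, 1, 10, 36, 1, 1, 36, 10, 1, 36, 1, 1, 0, 1, 1, 36, 1, 10, 36, 1, 1, 36, 10, 1, 36, 1, 1, 0, 1, 1, 36, 1, 10, 36, 1, 1, 36, 10, 1, 36, 1, 1.
The distinct values are {0, 1, 10, 36}; there are 4 of them.

4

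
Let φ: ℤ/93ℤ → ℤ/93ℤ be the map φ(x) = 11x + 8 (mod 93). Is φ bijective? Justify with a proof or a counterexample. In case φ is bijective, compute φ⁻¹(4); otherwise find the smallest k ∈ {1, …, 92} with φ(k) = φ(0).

25

Suppose φ(s) = φ(t) in ℤ/93ℤ. Then 11s + 8 ≡ 11t + 8 (mod 93), hence 11(s − t) ≡ 0 (mod 93).
Since gcd(11, 93) = 1, 11 is invertible modulo 93, so s − t ≡ 0 (mod 93), i.e. s = t.
We now compute 11⁻¹ mod 93 explicitly. Euclid's algorithm: 93 = 8·11 + 5, 11 = 2·5 + 1; back-substituting gives 1 = 17·11 − 2·93, so 11⁻¹ ≡ 17 (mod 93).
Then y ↦ 17(y − 8) is a two-sided inverse to φ, so every y ∈ ℤ/93ℤ has a preimage.
Therefore φ is bijective.
Since φ is bijective, we find φ⁻¹(4): we need 11x ≡ 4 − 8 ≡ 89 (mod 93). Using 11⁻¹ = 17: x ≡ 17·89 = 1513 = 16·93 + 25, so x = 25.
Check: φ(25) = 11·25 + 8 = 283 = 3·93 + 4 ≡ 4 (mod 93).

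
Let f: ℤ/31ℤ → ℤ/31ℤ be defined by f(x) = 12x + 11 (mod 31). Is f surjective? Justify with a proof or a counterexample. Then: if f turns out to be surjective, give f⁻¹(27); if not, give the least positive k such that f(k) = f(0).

22

Since gcd(12, 31) = 1, 12 is invertible modulo 31. Euclid's algorithm: 31 = 2·12 + 7, 12 = 1·7 + 5, 7 = 1·5 + 2, 5 = 2·2 + 1; back-substituting gives 1 = 13·12 − 5·31, so 12⁻¹ ≡ 13 (mod 31).
Then y ↦ 13(y − 11) is a two-sided inverse to f, so every y ∈ ℤ/31ℤ has a preimage.
Thus f is surjective.
Since f is surjective, we compute f⁻¹(27): solve 12x + 11 ≡ 27 (mod 31), i.e. 12x ≡ 16 (mod 31).
Multiplying by 12⁻¹ = 13 gives x ≡ 13·16 = 208 = 6·31 + 22 ≡ 22 (mod 31).
Check: f(22) = 12·22 + 11 = 275 = 8·31 + 27 ≡ 27 (mod 31).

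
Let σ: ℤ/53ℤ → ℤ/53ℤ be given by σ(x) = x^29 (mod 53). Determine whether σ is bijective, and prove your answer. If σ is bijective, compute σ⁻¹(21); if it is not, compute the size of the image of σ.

Since 53 is prime, the nonzero elements of ℤ/53ℤ form a cyclic group of order 52.
As gcd(29, 52) = 1, raising to the 29th power is a bijection on this group: if u^29 ≡ v^29 then (uv^{−1})^29 = 1, and the only element of order dividing gcd(29, 52) = 1 is 1, so u = v.
With σ(0) = 0 this makes σ injective on all of ℤ/53ℤ, hence bijective (finite equal-size domain and codomain). In particular σ is bijective.
Since σ is bijective, we find the preimage of 21. The inverse of x ↦ x^29 on (ℤ/53ℤ)^× is x ↦ x^9, because 29·9 = 261 = 5·52 + 1 ≡ 1 (mod 52) and x^{52} = 1 for x ≠ 0 (Fermat). So σ⁻¹(21) = 21^9 mod 53.
Repeated squaring mod 53: 21^1 ≡ 21, 21^2 ≡ 21² = 441 ≡ 17, 21^4 ≡ 17² = 289 ≡ 24, 21^8 ≡ 24² = 576 ≡ 46. Since 9 = 8 + 1, 21^9 ≡ 46·21: 46·21 = 966 ≡ 12. So 21^9 ≡ 12 (mod 53).
Hence σ⁻¹(21) = 12.

12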